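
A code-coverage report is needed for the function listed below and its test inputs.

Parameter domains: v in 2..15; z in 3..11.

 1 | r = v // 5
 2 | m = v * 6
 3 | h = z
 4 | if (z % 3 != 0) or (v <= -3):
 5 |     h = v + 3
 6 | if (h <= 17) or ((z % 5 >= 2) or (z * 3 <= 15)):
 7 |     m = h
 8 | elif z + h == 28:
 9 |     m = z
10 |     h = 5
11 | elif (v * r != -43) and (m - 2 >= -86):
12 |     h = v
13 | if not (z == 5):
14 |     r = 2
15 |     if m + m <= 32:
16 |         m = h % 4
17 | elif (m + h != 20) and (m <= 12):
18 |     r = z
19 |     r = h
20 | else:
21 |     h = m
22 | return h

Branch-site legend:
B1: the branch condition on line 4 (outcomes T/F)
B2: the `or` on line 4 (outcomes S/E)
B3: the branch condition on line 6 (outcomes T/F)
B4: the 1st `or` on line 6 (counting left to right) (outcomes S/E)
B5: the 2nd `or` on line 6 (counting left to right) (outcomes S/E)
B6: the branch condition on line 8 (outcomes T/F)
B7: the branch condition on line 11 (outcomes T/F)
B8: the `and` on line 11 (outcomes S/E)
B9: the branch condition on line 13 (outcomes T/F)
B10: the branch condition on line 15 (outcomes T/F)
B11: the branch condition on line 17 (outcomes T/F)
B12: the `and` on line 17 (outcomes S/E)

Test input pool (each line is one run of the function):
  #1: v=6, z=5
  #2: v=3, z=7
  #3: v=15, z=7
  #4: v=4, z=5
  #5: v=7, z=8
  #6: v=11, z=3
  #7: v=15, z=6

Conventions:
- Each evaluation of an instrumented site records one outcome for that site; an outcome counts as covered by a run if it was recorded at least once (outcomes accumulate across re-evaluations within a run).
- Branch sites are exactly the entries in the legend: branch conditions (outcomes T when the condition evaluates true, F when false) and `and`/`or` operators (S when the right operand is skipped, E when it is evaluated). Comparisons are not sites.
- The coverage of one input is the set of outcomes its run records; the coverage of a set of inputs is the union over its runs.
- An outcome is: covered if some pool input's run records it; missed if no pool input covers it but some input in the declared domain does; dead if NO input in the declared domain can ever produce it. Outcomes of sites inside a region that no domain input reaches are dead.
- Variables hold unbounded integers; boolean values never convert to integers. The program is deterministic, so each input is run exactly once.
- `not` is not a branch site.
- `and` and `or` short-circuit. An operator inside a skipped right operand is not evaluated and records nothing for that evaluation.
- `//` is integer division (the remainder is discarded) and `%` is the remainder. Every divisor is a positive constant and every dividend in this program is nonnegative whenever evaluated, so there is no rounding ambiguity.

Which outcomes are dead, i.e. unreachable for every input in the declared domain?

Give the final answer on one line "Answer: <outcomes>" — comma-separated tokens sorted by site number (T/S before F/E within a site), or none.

sweeping the full domain (126 inputs) for each outcome:
  B7=F: never recorded by any domain input -> dead
  B8=S: never recorded by any domain input -> dead
  reachable outcomes have witnesses, e.g. B1=T (e.g. v=2, z=4), B1=F (e.g. v=2, z=3), B2=S (e.g. v=2, z=4), B2=E (e.g. v=2, z=3)

Answer: B7=F, B8=S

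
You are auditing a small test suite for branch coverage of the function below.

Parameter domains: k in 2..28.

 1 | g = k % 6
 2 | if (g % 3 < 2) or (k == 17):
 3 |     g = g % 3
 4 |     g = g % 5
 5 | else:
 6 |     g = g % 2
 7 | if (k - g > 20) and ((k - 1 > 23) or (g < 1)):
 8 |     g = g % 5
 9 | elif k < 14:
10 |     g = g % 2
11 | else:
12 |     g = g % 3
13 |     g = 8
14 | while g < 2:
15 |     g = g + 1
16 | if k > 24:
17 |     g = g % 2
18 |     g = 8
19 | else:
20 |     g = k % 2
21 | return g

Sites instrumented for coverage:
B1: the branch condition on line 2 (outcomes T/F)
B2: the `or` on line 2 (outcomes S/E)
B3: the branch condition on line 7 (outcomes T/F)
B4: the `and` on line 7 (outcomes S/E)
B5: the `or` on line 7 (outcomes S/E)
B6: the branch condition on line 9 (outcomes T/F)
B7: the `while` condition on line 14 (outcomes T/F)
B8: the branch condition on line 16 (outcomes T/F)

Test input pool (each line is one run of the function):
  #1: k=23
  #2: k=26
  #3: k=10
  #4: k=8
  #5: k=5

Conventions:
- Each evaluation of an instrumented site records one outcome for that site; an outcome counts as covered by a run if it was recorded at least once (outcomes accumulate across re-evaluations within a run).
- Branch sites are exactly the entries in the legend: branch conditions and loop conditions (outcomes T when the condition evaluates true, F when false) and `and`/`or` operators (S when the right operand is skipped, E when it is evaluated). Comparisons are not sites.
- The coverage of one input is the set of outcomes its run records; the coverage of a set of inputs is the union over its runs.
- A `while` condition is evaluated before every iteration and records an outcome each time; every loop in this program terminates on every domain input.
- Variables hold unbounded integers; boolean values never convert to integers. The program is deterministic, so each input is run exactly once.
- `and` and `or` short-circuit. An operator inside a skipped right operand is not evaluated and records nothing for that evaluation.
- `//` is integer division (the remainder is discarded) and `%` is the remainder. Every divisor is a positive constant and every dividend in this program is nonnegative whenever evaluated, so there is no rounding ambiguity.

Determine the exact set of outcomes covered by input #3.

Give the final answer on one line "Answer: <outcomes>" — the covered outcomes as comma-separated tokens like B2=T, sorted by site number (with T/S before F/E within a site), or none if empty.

Tracing the run of input #3 (k=10):
  B2->S, B1->T, B4->S, B3->F, B6->T, B7->T, B7->F, B8->F
as a set, this run covers: B1=T, B2=S, B3=F, B4=S, B6=T, B7=T, B7=F, B8=F

Answer: B1=T, B2=S, B3=F, B4=S, B6=T, B7=T, B7=F, B8=F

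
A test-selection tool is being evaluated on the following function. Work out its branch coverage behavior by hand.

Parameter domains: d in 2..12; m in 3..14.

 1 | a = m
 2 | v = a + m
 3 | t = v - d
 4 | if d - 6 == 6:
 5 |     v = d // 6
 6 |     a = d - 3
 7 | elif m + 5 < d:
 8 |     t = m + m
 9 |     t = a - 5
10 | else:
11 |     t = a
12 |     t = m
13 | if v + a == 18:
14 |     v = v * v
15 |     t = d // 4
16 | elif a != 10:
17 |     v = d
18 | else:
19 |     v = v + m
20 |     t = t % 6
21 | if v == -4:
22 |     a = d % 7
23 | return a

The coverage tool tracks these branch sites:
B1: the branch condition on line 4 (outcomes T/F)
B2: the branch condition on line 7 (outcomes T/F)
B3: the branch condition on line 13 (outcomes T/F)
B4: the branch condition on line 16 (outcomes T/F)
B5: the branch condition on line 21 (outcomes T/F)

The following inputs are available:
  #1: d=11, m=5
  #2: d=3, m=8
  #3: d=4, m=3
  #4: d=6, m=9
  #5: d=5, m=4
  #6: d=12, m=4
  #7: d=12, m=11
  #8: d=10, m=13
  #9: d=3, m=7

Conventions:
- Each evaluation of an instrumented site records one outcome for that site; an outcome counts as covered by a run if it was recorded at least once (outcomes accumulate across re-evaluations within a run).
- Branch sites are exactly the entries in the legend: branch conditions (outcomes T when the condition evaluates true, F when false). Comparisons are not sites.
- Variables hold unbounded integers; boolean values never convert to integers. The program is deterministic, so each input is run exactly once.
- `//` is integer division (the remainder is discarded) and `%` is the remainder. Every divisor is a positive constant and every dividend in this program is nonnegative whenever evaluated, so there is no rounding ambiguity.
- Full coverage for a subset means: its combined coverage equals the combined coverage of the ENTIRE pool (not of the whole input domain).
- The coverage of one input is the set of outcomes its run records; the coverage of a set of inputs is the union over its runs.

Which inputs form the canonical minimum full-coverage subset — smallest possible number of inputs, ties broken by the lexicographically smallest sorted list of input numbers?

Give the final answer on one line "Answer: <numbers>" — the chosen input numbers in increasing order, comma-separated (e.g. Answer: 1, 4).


input #1 (d=11, m=5): covers B1=F, B2=T, B3=F, B4=T, B5=F
input #2 (d=3, m=8): covers B1=F, B2=F, B3=F, B4=T, B5=F
input #3 (d=4, m=3): covers B1=F, B2=F, B3=F, B4=T, B5=F
input #4 (d=6, m=9): covers B1=F, B2=F, B3=F, B4=T, B5=F
input #5 (d=5, m=4): covers B1=F, B2=F, B3=F, B4=T, B5=F
input #6 (d=12, m=4): covers B1=T, B3=F, B4=T, B5=F
input #7 (d=12, m=11): covers B1=T, B3=F, B4=T, B5=F
input #8 (d=10, m=13): covers B1=F, B2=F, B3=F, B4=T, B5=F
input #9 (d=3, m=7): covers B1=F, B2=F, B3=F, B4=T, B5=F
the full pool covers 7 outcomes: B1=T, B1=F, B2=T, B2=F, B3=F, B4=T, B5=F
size 1 is not enough: best union over all size-1 subsets is 5/7
size 2 is not enough: best union over all size-2 subsets is 6/7
at size 3, {1, 2, 6} reaches all 7 outcomes; every lexicographically earlier size-3 subset fails
Answer: 1, 2, 6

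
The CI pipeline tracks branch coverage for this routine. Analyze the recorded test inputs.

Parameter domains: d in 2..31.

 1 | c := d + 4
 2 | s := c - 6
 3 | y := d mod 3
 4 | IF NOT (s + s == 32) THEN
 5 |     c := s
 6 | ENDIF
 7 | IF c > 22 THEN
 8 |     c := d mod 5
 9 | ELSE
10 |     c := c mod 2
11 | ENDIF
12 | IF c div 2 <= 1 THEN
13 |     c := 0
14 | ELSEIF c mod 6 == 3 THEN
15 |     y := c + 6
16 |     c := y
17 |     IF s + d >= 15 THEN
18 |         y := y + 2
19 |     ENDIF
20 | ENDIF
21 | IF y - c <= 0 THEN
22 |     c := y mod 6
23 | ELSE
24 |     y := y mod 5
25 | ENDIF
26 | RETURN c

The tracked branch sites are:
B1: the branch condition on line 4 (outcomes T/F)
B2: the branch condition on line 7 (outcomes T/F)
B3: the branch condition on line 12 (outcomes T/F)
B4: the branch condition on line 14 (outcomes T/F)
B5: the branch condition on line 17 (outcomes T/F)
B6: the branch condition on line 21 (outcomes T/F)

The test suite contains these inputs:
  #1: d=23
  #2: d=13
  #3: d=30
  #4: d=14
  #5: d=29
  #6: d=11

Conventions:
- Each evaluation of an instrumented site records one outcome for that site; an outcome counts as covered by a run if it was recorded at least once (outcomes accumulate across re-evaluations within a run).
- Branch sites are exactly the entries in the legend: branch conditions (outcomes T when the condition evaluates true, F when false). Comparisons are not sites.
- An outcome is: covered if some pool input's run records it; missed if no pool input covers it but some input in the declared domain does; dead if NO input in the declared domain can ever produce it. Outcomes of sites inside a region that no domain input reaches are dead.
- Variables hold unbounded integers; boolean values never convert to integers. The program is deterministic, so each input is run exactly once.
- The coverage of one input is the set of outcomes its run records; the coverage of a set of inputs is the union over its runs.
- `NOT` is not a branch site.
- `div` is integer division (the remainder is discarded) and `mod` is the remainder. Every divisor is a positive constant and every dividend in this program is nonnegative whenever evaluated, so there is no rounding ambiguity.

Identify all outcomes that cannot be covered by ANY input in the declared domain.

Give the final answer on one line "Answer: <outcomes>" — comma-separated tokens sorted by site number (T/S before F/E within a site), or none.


running all 30 domain inputs and tallying outcomes:
  B4=T: never recorded by any domain input -> dead
  B5=T: never recorded by any domain input -> dead
  B5=F: never recorded by any domain input -> dead
  reachable outcomes have witnesses, e.g. B1=T (e.g. d=2), B1=F (e.g. d=18), B2=T (e.g. d=25), B2=F (e.g. d=2)
Answer: B4=T, B5=T, B5=F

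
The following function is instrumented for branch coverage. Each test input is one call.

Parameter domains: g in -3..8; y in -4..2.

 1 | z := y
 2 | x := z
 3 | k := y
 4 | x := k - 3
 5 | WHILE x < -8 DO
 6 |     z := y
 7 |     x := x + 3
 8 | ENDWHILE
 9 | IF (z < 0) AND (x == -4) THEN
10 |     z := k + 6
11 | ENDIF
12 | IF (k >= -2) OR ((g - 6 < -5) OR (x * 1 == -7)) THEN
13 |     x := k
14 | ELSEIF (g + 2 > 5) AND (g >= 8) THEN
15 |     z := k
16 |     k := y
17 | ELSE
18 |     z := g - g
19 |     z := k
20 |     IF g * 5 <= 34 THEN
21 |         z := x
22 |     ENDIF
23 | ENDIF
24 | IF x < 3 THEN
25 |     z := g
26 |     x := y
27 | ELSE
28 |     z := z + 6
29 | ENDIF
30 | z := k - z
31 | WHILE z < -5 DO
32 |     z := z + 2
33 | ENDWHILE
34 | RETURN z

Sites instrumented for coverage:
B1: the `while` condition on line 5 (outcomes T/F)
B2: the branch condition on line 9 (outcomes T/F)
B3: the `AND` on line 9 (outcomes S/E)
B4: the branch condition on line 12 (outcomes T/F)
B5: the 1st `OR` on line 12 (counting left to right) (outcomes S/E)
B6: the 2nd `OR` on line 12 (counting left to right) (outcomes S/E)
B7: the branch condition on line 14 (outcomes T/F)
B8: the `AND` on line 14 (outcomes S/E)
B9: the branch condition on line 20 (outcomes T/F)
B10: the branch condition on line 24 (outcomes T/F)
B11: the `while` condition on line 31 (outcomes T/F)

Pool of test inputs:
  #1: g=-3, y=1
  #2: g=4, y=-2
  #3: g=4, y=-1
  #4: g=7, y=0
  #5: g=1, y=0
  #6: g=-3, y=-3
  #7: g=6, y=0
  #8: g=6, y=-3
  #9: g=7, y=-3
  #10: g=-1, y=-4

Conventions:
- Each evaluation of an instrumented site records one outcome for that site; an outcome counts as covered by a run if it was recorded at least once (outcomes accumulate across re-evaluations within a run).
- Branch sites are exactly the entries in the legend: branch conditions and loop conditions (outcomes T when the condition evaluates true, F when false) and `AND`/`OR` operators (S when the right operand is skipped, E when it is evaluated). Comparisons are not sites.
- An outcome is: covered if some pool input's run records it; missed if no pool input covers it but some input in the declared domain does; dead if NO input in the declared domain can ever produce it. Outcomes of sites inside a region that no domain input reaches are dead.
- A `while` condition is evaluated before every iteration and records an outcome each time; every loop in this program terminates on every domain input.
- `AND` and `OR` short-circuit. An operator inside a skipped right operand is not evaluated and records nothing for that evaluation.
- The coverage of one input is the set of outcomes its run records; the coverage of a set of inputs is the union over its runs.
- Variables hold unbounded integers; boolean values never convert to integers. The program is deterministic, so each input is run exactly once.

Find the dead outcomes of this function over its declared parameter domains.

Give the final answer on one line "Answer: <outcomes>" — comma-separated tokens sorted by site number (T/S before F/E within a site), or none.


checking every outcome against all 84 domain inputs:
  B1=T: no domain input ever produces it -> dead
  B10=F: no domain input ever produces it -> dead
  reachable outcomes have witnesses, e.g. B1=F (e.g. g=-3, y=-4), B2=T (e.g. g=-3, y=-1), B2=F (e.g. g=-3, y=-4), B3=S (e.g. g=-3, y=0)
Answer: B1=T, B10=F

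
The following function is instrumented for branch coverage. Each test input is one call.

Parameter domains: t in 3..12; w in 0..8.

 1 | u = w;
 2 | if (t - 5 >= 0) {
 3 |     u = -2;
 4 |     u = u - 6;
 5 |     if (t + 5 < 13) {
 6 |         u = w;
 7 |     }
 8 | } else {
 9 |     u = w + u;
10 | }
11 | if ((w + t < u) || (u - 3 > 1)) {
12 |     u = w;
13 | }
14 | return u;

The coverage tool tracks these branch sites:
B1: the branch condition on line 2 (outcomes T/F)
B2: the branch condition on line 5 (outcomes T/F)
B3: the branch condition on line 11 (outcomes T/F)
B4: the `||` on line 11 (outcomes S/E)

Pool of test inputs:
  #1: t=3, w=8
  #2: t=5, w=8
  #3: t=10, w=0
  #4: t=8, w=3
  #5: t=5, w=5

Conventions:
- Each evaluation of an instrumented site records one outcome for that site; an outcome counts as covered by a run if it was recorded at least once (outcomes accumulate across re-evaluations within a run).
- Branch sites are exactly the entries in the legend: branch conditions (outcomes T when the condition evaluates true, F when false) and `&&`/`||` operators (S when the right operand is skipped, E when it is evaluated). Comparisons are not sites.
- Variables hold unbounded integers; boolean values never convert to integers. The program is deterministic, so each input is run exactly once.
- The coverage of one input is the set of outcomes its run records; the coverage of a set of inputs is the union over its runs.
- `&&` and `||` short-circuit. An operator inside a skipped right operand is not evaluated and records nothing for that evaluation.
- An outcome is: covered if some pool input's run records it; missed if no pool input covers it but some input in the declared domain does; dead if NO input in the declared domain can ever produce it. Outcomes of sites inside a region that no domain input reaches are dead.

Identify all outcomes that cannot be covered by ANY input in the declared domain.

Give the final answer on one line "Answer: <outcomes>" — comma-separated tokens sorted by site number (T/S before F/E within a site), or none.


checking every outcome against all 90 domain inputs:
  reachable outcomes have witnesses, e.g. B1=T (e.g. t=5, w=0), B1=F (e.g. t=3, w=0), B2=T (e.g. t=5, w=0), B2=F (e.g. t=8, w=0)
Answer: none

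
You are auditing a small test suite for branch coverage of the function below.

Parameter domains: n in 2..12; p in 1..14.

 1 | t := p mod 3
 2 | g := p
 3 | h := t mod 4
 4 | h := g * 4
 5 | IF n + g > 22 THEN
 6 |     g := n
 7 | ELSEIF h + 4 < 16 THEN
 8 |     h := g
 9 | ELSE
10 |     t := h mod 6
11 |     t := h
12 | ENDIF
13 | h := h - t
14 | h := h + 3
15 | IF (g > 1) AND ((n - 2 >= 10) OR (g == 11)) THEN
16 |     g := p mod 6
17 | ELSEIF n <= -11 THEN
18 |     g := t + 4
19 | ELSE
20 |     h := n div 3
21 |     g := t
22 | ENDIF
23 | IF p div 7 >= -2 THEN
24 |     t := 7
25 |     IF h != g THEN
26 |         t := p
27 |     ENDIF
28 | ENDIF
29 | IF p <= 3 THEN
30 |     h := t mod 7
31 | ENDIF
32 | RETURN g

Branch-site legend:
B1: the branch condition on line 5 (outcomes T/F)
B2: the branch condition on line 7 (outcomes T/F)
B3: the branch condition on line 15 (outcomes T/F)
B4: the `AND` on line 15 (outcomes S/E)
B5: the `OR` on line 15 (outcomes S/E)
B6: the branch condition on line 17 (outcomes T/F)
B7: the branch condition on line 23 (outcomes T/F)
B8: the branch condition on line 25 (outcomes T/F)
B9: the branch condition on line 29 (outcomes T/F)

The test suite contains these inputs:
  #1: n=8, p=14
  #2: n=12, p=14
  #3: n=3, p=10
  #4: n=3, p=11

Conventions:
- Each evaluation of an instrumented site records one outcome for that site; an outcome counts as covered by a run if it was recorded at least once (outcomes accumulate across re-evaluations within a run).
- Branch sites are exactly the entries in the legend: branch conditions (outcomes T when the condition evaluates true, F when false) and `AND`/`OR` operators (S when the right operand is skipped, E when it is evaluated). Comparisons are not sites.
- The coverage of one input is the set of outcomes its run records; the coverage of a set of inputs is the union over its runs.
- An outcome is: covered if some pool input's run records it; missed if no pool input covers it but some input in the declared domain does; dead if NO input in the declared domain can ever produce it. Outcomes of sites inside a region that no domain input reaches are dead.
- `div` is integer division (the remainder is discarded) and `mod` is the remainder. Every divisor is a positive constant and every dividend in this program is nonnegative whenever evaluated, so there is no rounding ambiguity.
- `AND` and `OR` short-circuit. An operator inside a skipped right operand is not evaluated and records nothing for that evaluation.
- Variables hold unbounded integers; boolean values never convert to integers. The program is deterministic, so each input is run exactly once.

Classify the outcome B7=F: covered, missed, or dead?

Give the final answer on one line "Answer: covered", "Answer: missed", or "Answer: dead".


no pool input records B7=F
checking all 154 inputs in the declared domain: B7=F is never recorded -> dead
Answer: dead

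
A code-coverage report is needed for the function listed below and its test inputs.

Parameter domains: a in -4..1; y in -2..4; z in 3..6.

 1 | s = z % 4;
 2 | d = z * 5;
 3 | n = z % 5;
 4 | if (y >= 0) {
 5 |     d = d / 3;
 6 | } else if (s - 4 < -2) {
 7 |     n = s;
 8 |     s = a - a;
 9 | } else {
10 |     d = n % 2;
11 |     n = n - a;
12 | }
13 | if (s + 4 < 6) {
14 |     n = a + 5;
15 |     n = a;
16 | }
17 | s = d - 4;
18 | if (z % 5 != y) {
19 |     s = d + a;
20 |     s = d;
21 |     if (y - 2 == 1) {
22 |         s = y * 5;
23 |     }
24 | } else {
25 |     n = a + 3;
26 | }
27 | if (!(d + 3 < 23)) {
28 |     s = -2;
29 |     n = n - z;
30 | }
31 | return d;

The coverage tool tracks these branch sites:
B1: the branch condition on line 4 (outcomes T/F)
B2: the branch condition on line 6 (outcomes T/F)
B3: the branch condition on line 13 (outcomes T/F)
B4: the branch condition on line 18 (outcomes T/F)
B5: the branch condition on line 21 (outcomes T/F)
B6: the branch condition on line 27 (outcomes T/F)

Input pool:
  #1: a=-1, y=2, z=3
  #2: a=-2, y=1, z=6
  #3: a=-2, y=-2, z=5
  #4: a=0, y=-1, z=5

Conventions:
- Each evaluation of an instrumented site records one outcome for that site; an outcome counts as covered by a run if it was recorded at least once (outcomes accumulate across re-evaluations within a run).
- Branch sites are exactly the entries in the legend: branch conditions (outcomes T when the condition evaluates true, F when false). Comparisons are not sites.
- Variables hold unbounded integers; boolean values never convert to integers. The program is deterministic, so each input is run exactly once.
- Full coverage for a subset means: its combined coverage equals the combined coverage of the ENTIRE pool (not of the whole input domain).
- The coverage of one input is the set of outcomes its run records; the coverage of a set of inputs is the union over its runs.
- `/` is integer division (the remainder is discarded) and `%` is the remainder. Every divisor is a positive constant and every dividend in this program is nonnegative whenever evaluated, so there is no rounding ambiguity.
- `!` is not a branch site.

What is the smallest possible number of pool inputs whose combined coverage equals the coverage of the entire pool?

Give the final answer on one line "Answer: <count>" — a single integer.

input #1 (a=-1, y=2, z=3): events B1->T, B3->F, B4->T, B5->F, B6->F; covers B1=T, B3=F, B4=T, B5=F, B6=F
input #2 (a=-2, y=1, z=6): events B1->T, B3->F, B4->F, B6->F; covers B1=T, B3=F, B4=F, B6=F
input #3 (a=-2, y=-2, z=5): events B1->F, B2->T, B3->T, B4->T, B5->F, B6->T; covers B1=F, B2=T, B3=T, B4=T, B5=F, B6=T
input #4 (a=0, y=-1, z=5): events B1->F, B2->T, B3->T, B4->T, B5->F, B6->T; covers B1=F, B2=T, B3=T, B4=T, B5=F, B6=T
together the pool reaches 10 outcomes: B1=T, B1=F, B2=T, B3=T, B3=F, B4=T, B4=F, B5=F, B6=T, B6=F
no size-1 subset reaches all 10 outcomes (best union: 6/10)
the canonical winner is {2, 3}: size 2, full 10-outcome coverage, earliest index list among size-2 covers

Answer: 2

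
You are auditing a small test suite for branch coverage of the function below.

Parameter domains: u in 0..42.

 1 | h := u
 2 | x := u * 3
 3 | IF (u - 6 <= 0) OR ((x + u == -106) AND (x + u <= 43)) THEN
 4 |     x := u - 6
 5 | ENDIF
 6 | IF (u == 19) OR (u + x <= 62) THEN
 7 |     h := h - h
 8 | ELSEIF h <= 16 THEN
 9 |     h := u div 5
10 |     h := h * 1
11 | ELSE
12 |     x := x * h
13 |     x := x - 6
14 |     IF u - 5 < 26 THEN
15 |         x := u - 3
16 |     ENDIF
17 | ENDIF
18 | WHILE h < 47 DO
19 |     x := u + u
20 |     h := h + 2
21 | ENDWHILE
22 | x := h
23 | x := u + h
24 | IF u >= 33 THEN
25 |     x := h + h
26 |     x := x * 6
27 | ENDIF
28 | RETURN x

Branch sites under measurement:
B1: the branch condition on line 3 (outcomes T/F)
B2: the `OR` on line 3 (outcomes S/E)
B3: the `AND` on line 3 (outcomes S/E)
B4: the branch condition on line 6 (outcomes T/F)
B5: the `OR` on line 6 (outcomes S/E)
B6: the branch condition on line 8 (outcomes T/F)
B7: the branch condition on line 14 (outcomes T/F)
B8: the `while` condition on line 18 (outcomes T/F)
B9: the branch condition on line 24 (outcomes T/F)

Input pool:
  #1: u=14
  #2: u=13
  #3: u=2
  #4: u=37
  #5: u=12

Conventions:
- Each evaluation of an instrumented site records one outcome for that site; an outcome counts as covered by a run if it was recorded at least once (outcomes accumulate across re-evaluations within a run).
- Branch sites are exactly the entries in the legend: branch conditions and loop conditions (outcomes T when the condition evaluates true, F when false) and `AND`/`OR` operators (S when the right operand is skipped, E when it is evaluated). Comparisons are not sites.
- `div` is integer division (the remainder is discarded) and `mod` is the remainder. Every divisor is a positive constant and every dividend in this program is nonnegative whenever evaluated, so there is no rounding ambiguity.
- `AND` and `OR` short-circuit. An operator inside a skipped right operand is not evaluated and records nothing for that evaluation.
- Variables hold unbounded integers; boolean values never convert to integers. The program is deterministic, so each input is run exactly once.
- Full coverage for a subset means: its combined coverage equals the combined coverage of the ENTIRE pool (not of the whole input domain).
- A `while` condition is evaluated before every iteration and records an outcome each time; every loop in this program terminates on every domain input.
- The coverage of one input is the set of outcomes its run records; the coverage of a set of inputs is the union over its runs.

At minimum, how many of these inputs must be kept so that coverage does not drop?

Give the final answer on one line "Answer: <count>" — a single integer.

#1 (u=14) -> B2->E, B3->S, B1->F, B5->E, B4->T, B8->T, B8->T, B8->T, B8->T, B8->T, B8->T, B8->T, B8->T, B8->T, ...; covered: B1=F, B2=E, B3=S, B4=T, B5=E, B8=T, B8=F, B9=F
#2 (u=13) -> B2->E, B3->S, B1->F, B5->E, B4->T, B8->T, B8->T, B8->T, B8->T, B8->T, B8->T, B8->T, B8->T, B8->T, ...; covered: B1=F, B2=E, B3=S, B4=T, B5=E, B8=T, B8=F, B9=F
#3 (u=2) -> B2->S, B1->T, B5->E, B4->T, B8->T, B8->T, B8->T, B8->T, B8->T, B8->T, B8->T, B8->T, B8->T, B8->T, ...; covered: B1=T, B2=S, B4=T, B5=E, B8=T, B8=F, B9=F
#4 (u=37) -> B2->E, B3->S, B1->F, B5->E, B4->F, B6->F, B7->F, B8->T, B8->T, B8->T, B8->T, B8->T, B8->F, B9->T; covered: B1=F, B2=E, B3=S, B4=F, B5=E, B6=F, B7=F, B8=T, B8=F, B9=T
#5 (u=12) -> B2->E, B3->S, B1->F, B5->E, B4->T, B8->T, B8->T, B8->T, B8->T, B8->T, B8->T, B8->T, B8->T, B8->T, ...; covered: B1=F, B2=E, B3=S, B4=T, B5=E, B8=T, B8=F, B9=F
union over all inputs: B1=T, B1=F, B2=S, B2=E, B3=S, B4=T, B4=F, B5=E, B6=F, B7=F, B8=T, B8=F, B9=T, B9=F (14 outcomes)
size 1 is not enough: best union over all size-1 subsets is 10/14
the canonical winner is {3, 4}: size 2, full 14-outcome coverage, earliest index list among size-2 covers

Answer: 2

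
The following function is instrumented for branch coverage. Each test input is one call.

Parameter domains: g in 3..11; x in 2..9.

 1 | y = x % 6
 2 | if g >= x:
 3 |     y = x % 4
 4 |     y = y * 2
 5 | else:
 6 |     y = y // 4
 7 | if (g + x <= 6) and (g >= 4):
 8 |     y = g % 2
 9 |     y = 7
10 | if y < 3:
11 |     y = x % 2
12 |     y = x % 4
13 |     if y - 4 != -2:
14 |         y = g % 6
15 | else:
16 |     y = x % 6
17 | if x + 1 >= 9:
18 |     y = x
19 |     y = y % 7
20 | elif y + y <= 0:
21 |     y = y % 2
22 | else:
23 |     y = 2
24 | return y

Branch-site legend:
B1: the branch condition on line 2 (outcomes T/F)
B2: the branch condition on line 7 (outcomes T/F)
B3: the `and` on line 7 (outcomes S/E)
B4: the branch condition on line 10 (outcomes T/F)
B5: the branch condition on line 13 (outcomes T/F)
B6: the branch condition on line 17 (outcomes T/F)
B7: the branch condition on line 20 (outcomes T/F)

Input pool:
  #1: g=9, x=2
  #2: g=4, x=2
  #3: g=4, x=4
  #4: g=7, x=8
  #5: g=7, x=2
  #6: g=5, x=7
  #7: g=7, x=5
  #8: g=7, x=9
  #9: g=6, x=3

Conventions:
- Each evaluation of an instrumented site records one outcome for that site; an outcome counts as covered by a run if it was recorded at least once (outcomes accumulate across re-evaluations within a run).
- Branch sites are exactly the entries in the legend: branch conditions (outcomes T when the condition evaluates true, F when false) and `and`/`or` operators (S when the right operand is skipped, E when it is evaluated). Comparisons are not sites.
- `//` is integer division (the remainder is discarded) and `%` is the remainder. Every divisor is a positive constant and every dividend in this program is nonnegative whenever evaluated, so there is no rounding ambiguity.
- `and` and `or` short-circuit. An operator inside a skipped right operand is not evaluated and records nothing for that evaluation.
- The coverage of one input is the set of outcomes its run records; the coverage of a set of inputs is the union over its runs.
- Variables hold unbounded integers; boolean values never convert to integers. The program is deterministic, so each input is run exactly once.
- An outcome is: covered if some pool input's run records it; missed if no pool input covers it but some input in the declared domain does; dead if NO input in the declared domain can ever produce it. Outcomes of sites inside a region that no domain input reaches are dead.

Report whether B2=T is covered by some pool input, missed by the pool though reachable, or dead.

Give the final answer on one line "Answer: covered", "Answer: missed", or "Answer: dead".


B2=T is recorded by pool input(s) 2 -> covered
Answer: covered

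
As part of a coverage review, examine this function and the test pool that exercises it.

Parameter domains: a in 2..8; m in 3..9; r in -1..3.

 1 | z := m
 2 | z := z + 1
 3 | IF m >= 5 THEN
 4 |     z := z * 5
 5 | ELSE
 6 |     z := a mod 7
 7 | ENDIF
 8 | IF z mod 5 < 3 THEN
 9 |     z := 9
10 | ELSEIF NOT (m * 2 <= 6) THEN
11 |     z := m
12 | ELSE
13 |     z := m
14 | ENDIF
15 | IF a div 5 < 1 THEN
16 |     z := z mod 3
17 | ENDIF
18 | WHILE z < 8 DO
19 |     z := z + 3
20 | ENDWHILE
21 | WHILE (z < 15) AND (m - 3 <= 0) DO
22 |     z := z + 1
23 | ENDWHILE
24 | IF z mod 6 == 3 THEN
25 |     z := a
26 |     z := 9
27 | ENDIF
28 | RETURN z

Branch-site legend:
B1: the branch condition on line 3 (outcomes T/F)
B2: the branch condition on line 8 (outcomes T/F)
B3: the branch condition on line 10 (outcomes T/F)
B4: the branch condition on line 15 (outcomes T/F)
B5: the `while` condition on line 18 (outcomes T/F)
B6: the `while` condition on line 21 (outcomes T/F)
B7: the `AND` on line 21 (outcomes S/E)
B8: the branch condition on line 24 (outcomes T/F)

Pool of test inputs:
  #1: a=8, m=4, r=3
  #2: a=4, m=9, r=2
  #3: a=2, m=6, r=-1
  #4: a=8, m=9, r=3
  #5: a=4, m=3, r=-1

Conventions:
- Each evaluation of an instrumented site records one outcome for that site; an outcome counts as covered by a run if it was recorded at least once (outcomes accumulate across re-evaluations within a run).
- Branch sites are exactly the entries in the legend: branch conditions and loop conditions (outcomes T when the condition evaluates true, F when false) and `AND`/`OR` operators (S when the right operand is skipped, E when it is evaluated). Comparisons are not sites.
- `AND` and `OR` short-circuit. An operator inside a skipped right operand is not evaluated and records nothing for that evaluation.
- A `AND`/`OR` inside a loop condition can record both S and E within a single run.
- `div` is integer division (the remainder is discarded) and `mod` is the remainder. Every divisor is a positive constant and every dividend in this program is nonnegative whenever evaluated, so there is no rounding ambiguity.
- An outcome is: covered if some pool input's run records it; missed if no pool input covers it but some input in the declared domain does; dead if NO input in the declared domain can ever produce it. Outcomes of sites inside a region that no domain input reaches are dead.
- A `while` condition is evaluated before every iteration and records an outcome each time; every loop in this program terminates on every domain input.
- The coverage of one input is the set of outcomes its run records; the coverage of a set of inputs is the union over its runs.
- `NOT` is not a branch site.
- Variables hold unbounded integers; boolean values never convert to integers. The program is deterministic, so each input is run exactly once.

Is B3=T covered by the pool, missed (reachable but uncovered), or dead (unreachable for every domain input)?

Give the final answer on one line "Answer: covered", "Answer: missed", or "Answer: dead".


no pool input records B3=T
but domain input (a=3, m=4, r=-1) does record it -> reachable, so missed
Answer: missed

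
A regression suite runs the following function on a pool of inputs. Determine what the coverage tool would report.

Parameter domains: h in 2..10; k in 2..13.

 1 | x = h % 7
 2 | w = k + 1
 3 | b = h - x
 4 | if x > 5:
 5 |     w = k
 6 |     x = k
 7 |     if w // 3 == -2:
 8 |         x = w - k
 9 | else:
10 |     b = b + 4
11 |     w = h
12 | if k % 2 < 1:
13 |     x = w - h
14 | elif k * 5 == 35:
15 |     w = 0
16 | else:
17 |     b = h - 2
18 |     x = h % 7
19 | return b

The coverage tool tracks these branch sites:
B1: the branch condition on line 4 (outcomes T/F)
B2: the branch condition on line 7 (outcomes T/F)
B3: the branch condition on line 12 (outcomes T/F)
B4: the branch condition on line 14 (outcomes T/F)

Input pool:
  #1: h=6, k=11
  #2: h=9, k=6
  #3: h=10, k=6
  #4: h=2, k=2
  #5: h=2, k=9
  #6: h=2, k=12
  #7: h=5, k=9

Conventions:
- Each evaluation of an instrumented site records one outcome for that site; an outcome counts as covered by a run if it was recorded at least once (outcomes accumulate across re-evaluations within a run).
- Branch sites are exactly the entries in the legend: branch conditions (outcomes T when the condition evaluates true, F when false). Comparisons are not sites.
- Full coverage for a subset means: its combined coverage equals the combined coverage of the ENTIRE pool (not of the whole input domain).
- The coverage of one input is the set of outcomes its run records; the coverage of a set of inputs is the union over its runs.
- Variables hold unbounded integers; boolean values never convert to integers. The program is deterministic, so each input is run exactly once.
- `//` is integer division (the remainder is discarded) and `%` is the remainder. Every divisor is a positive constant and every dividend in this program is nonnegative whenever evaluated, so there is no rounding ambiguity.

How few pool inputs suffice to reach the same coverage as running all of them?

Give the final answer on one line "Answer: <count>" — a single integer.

run #1 (h=6, k=11) records B1=T, B2=F, B3=F, B4=F
run #2 (h=9, k=6) records B1=F, B3=T
run #3 (h=10, k=6) records B1=F, B3=T
run #4 (h=2, k=2) records B1=F, B3=T
run #5 (h=2, k=9) records B1=F, B3=F, B4=F
run #6 (h=2, k=12) records B1=F, B3=T
run #7 (h=5, k=9) records B1=F, B3=F, B4=F
union over all inputs: B1=T, B1=F, B2=F, B3=T, B3=F, B4=F (6 outcomes)
every size-1 subset falls short of the 6 outcomes (best: 4/6)
the canonical winner is {1, 2}: size 2, full 6-outcome coverage, earliest index list among size-2 covers

Answer: 2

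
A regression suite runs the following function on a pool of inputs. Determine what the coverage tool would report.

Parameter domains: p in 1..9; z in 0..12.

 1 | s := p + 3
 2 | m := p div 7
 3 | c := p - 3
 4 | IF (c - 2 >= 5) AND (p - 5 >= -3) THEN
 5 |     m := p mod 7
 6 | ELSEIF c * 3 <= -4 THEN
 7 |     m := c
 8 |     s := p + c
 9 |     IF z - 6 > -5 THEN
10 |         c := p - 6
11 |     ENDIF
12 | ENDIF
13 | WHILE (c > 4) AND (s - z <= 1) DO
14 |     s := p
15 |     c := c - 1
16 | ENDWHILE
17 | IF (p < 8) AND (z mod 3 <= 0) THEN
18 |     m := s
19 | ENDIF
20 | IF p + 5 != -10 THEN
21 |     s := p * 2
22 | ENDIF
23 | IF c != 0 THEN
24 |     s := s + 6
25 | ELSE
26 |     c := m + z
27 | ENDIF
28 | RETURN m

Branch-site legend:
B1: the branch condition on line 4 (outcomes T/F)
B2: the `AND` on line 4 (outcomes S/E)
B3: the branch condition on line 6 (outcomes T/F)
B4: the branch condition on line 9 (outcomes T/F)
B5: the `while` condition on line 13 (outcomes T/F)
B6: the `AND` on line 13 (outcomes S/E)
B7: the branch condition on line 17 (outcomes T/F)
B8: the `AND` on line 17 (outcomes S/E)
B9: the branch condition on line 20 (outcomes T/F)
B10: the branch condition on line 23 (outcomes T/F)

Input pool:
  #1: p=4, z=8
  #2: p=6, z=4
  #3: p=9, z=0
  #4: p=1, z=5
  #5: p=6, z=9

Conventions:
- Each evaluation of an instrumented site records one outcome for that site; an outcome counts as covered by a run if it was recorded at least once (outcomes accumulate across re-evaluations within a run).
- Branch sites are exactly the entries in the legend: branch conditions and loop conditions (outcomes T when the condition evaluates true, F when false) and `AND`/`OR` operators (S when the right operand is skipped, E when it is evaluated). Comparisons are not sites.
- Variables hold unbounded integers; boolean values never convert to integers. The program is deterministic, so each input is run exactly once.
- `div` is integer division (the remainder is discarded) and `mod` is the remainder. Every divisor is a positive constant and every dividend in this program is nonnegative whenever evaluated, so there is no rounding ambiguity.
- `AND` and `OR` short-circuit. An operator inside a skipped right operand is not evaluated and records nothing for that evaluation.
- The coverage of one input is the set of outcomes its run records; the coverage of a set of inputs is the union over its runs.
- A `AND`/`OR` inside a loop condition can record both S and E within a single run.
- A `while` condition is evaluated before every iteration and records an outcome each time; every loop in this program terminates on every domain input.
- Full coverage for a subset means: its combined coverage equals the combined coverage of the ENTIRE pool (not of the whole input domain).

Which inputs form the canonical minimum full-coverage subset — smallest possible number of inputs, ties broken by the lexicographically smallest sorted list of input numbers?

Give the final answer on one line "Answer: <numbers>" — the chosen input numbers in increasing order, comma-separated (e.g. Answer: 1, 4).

#1 (p=4, z=8) -> covered: B1=F, B2=S, B3=F, B5=F, B6=S, B7=F, B8=E, B9=T, B10=T
#2 (p=6, z=4) -> covered: B1=F, B2=S, B3=F, B5=F, B6=S, B7=F, B8=E, B9=T, B10=T
#3 (p=9, z=0) -> covered: B1=F, B2=S, B3=F, B5=F, B6=E, B7=F, B8=S, B9=T, B10=T
#4 (p=1, z=5) -> covered: B1=F, B2=S, B3=T, B4=T, B5=F, B6=S, B7=F, B8=E, B9=T, B10=T
#5 (p=6, z=9) -> covered: B1=F, B2=S, B3=F, B5=F, B6=S, B7=T, B8=E, B9=T, B10=T
the full pool covers 14 outcomes: B1=F, B2=S, B3=T, B3=F, B4=T, B5=F, B6=S, B6=E, B7=T, B7=F, B8=S, B8=E, B9=T, B10=T
checked all size-1 subsets: none covers 14 outcomes (max 10/14)
checked all size-2 subsets: none covers 14 outcomes (max 13/14)
inputs {3, 4, 5} (size 3) cover everything; no size-3 subset with a lexicographically smaller index list covers all 14

Answer: 3, 4, 5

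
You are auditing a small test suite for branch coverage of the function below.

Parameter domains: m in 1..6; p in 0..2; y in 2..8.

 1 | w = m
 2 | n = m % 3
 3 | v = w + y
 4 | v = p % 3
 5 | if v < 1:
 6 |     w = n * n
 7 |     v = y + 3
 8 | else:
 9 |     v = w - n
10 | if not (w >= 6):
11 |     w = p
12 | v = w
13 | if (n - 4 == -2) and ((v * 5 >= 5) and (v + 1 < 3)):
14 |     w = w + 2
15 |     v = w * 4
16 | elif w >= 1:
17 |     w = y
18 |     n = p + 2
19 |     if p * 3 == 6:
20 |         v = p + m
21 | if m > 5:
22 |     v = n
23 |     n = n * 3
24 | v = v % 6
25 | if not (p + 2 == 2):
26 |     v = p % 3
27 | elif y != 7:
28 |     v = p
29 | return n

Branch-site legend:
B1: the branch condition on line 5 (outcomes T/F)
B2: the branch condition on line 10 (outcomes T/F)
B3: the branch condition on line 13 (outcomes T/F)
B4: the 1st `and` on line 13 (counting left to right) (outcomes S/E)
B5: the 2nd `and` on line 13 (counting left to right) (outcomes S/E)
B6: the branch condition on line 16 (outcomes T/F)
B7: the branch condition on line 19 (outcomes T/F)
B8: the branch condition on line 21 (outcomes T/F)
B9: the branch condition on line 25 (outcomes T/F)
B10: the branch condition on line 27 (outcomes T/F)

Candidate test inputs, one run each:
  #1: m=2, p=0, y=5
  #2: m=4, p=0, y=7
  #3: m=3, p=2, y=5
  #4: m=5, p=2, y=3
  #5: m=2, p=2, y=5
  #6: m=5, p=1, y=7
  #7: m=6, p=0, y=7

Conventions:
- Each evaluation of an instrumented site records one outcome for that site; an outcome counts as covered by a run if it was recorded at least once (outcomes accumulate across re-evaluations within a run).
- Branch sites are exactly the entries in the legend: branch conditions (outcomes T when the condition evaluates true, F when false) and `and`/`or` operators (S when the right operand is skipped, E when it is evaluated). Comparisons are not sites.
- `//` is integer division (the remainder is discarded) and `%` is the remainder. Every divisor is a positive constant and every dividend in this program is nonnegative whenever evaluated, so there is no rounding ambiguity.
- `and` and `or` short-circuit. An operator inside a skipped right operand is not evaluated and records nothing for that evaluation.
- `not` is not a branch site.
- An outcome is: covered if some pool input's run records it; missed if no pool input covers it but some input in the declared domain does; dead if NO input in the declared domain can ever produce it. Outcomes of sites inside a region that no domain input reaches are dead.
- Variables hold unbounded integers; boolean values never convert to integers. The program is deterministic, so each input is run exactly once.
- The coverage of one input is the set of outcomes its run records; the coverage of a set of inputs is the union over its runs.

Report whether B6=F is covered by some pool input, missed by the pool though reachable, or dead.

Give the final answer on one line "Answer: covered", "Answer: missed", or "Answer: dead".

B6=F is recorded by pool input(s) 1, 2, 7 -> covered

Answer: covered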